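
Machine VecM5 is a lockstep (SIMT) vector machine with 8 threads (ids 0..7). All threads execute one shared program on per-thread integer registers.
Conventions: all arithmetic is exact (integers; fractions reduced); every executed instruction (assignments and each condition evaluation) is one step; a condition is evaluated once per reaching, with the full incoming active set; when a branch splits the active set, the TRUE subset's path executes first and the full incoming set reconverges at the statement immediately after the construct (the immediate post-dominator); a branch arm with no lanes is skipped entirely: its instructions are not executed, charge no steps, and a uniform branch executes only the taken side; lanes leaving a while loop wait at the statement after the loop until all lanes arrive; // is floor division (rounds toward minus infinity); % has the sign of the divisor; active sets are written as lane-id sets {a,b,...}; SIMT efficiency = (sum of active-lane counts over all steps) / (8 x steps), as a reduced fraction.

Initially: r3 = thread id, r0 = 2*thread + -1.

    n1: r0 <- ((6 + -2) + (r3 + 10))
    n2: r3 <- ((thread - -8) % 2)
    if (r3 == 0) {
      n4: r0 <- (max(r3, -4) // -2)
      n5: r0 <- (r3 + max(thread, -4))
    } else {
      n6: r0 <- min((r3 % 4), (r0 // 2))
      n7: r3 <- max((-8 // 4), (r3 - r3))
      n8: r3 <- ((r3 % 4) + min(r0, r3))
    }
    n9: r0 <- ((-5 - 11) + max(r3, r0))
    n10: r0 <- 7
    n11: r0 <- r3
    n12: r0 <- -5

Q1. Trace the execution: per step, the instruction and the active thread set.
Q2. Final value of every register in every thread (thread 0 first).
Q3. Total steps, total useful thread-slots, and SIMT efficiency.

step 0: r0 <- ((6 + -2) + (r3 + 10)) {0,1,2,3,4,5,6,7}
step 1: r3 <- ((thread - -8) % 2)    {0,1,2,3,4,5,6,7}
step 2: eval (r3 == 0)               {0,1,2,3,4,5,6,7}
step 3: r0 <- (max(r3, -4) // -2)    {0,2,4,6}
step 4: r0 <- (r3 + max(thread, -4)) {0,2,4,6}
step 5: r0 <- min((r3 % 4), (r0 // 2)) {1,3,5,7}
step 6: r3 <- max((-8 // 4), (r3 - r3)) {1,3,5,7}
step 7: r3 <- ((r3 % 4) + min(r0, r3)) {1,3,5,7}
step 8: r0 <- ((-5 - 11) + max(r3, r0)) {0,1,2,3,4,5,6,7}
step 9: r0 <- 7                      {0,1,2,3,4,5,6,7}
step 10: r0 <- r3                     {0,1,2,3,4,5,6,7}
step 11: r0 <- -5                     {0,1,2,3,4,5,6,7}

Answer: 12 steps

r3: 0,0,0,0,0,0,0,0
r0: -5,-5,-5,-5,-5,-5,-5,-5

steps = 12; useful = 76; efficiency = 76/96 = 19/24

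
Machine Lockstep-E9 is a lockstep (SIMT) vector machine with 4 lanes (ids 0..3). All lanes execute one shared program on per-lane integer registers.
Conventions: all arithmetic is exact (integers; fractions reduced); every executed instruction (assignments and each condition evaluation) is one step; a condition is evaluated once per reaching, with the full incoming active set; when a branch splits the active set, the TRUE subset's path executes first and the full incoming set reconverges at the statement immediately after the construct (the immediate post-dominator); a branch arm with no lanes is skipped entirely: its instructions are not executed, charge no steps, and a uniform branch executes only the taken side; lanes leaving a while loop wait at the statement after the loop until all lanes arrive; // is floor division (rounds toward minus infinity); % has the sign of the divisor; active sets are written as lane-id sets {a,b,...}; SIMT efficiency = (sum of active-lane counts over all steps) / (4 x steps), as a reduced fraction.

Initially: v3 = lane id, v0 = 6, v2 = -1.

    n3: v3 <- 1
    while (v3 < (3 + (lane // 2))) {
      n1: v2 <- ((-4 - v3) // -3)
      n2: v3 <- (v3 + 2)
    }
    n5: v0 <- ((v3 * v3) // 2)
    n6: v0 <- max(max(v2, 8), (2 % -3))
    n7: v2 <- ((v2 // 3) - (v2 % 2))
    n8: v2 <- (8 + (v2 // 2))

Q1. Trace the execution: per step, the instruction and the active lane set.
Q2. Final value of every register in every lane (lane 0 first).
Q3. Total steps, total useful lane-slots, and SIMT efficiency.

step 0: v3 <- 1                      {0,1,2,3}
step 1: eval (v3 < (3 + (lane // 2))) {0,1,2,3}
step 2: v2 <- ((-4 - v3) // -3)      {0,1,2,3}
step 3: v3 <- (v3 + 2)               {0,1,2,3}
step 4: eval (v3 < (3 + (lane // 2))) {0,1,2,3}
step 5: v2 <- ((-4 - v3) // -3)      {2,3}
step 6: v3 <- (v3 + 2)               {2,3}
step 7: eval (v3 < (3 + (lane // 2))) {2,3}
step 8: v0 <- ((v3 * v3) // 2)       {0,1,2,3}
step 9: v0 <- max(max(v2, 8), (2 % -3)) {0,1,2,3}
step 10: v2 <- ((v2 // 3) - (v2 % 2)) {0,1,2,3}
step 11: v2 <- (8 + (v2 // 2))        {0,1,2,3}

Answer: 12 steps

v3: 3,3,5,5
v0: 8,8,8,8
v2: 7,7,8,8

steps = 12; useful = 42; efficiency = 42/48 = 7/8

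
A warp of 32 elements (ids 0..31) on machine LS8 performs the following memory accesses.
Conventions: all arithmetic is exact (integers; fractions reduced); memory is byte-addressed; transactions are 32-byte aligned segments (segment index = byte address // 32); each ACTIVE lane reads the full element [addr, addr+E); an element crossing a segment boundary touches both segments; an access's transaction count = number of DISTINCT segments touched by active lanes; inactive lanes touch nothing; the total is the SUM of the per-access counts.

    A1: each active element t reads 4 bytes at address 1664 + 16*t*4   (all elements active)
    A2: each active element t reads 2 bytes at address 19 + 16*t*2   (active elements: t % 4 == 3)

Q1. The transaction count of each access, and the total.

A1: 32 transactions
A2: 8 transactions

Answer: 32,8; total 40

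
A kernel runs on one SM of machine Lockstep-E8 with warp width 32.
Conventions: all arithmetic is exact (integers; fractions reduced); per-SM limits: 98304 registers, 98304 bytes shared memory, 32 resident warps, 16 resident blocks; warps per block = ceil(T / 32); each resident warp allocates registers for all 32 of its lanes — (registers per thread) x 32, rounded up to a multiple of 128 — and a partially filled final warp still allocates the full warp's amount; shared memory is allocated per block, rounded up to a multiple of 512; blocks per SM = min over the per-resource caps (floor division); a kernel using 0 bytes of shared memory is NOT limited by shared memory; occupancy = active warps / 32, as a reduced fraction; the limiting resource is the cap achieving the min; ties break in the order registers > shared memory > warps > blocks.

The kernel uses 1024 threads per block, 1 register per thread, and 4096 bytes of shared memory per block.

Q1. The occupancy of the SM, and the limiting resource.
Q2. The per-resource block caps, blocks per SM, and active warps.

Answer: occupancy 1, limited by warps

registers: 24 blocks
shared memory: 24 blocks
warps: 1 block
blocks: 16 blocks

Answer: 1 block, 32 active warps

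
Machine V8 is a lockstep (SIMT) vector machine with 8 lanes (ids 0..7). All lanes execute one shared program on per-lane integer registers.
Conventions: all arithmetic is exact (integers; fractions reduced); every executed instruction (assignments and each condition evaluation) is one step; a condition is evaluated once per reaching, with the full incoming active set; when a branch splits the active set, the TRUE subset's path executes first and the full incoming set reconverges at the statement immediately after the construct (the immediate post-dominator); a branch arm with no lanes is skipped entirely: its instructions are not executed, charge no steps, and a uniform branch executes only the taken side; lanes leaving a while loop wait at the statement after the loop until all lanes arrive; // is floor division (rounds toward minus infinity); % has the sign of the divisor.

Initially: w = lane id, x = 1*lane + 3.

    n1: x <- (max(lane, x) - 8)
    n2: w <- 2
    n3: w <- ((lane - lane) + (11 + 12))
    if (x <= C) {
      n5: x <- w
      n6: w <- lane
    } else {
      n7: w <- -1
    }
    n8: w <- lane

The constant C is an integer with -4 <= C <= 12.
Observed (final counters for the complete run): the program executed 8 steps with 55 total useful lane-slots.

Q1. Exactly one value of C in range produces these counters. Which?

Answer: C = 1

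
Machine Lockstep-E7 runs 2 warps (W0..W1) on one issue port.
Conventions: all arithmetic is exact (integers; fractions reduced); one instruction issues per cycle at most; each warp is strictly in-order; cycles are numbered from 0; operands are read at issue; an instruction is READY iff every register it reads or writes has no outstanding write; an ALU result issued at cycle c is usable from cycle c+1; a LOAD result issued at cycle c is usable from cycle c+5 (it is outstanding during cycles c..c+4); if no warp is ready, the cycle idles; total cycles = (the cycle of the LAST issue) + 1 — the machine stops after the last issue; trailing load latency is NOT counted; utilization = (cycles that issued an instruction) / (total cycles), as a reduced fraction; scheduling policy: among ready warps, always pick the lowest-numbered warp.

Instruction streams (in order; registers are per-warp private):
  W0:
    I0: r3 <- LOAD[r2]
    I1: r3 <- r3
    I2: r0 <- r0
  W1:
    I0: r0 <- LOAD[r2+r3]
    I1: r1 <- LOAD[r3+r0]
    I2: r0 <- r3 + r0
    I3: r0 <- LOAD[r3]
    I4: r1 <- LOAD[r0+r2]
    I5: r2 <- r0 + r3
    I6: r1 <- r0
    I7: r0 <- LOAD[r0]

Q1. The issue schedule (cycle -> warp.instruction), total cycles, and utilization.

cycle 0: W0.I0
cycle 1: W1.I0
cycle 2: idle
cycle 3: idle
cycle 4: idle
cycle 5: W0.I1
cycle 6: W0.I2
cycle 7: W1.I1
cycle 8: W1.I2
cycle 9: W1.I3
cycle 10: idle
cycle 11: idle
cycle 12: idle
cycle 13: idle
cycle 14: W1.I4
cycle 15: W1.I5
cycle 16: idle
cycle 17: idle
cycle 18: idle
cycle 19: W1.I6
cycle 20: W1.I7

Answer: 21 cycles, utilization 11/21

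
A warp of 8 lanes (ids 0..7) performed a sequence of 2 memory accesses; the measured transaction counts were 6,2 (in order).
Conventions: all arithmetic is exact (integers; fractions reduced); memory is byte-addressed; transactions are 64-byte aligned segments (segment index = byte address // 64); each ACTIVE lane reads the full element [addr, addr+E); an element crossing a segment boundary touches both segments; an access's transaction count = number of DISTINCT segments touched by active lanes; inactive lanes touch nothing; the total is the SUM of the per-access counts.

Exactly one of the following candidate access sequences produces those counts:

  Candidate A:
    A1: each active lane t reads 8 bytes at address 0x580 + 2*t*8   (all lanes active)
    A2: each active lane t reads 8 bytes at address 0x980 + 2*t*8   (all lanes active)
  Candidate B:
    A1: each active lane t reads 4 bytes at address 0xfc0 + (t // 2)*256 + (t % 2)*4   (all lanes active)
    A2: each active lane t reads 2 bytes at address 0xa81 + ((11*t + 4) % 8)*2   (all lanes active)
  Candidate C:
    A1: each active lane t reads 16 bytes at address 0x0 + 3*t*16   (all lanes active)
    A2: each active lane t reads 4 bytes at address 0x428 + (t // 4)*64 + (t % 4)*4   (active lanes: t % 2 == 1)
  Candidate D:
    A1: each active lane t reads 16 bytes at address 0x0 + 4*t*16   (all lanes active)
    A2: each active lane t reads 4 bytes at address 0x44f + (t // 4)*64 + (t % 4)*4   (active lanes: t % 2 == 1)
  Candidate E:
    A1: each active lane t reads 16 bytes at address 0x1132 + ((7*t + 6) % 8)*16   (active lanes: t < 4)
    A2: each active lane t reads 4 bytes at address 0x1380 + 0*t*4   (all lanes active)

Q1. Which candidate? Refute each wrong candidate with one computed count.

A: A1 gives 2 transactions, not 6
B: A1 gives 4 transactions, not 6
D: A1 gives 8 transactions, not 6
E: A1 gives 2 transactions, not 6
C: all counts match (6,2)

Answer: C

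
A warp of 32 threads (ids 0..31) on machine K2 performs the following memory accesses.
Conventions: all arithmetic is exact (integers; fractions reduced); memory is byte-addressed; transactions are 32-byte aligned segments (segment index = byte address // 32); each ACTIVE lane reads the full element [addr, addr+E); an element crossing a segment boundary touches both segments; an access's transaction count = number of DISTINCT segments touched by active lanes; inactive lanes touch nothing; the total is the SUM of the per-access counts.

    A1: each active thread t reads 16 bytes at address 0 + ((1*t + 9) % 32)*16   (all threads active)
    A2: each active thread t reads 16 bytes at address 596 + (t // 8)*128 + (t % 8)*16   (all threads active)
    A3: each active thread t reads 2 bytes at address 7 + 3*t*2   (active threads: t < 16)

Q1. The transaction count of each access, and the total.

A1: 16 transactions
A2: 17 transactions
A3: 4 transactions

Answer: 16,17,4; total 37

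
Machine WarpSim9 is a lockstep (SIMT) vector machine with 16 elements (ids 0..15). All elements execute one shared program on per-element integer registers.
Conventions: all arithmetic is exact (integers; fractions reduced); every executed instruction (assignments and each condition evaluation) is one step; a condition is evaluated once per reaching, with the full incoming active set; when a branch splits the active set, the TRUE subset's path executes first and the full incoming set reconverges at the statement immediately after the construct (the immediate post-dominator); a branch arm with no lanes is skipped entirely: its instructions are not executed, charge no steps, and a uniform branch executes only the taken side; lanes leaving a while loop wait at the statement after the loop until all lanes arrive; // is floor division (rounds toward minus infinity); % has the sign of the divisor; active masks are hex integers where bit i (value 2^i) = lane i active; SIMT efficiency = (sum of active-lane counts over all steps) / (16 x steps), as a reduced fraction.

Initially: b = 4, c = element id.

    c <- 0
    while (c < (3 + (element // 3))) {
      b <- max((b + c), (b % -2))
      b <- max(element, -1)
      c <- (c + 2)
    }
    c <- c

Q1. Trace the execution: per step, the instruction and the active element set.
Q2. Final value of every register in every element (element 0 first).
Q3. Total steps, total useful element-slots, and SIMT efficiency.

step 0: c <- 0                       0xffff
step 1: eval (c < (3 + (element // 3))) 0xffff
step 2: b <- max((b + c), (b % -2))  0xffff
step 3: b <- max(element, -1)        0xffff
step 4: c <- (c + 2)                 0xffff
step 5: eval (c < (3 + (element // 3))) 0xffff
step 6: b <- max((b + c), (b % -2))  0xffff
step 7: b <- max(element, -1)        0xffff
step 8: c <- (c + 2)                 0xffff
step 9: eval (c < (3 + (element // 3))) 0xffff
step 10: b <- max((b + c), (b % -2))  0xffc0
step 11: b <- max(element, -1)        0xffc0
step 12: c <- (c + 2)                 0xffc0
step 13: eval (c < (3 + (element // 3))) 0xffc0
step 14: b <- max((b + c), (b % -2))  0xf000
step 15: b <- max(element, -1)        0xf000
step 16: c <- (c + 2)                 0xf000
step 17: eval (c < (3 + (element // 3))) 0xf000
step 18: c <- c                       0xffff

Answer: 19 steps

b: 0,1,2,3,4,5,6,7,8,9,10,11,12,13,14,15
c: 4,4,4,4,4,4,6,6,6,6,6,6,8,8,8,8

steps = 19; useful = 232; efficiency = 232/304 = 29/38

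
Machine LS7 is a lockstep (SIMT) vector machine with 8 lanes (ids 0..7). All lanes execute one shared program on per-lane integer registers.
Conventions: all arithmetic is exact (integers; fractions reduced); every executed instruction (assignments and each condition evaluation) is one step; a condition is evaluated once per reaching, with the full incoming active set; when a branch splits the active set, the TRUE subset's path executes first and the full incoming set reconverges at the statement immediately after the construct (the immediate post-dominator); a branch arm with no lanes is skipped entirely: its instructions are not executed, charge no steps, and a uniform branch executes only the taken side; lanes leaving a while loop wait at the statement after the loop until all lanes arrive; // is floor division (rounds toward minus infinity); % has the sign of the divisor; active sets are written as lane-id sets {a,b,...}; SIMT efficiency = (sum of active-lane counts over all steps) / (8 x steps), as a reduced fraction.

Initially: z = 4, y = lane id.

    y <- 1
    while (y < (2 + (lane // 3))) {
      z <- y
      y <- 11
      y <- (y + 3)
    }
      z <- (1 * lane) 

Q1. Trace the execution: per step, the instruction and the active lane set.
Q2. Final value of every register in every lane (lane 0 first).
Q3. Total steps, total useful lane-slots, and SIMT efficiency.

step 0: y <- 1                       {0,1,2,3,4,5,6,7}
step 1: eval (y < (2 + (lane // 3))) {0,1,2,3,4,5,6,7}
step 2: z <- y                       {0,1,2,3,4,5,6,7}
step 3: y <- 11                      {0,1,2,3,4,5,6,7}
step 4: y <- (y + 3)                 {0,1,2,3,4,5,6,7}
step 5: eval (y < (2 + (lane // 3))) {0,1,2,3,4,5,6,7}
step 6: z <- (1 * lane)              {0,1,2,3,4,5,6,7}

Answer: 7 steps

z: 0,1,2,3,4,5,6,7
y: 14,14,14,14,14,14,14,14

steps = 7; useful = 56; efficiency = 56/56 = 1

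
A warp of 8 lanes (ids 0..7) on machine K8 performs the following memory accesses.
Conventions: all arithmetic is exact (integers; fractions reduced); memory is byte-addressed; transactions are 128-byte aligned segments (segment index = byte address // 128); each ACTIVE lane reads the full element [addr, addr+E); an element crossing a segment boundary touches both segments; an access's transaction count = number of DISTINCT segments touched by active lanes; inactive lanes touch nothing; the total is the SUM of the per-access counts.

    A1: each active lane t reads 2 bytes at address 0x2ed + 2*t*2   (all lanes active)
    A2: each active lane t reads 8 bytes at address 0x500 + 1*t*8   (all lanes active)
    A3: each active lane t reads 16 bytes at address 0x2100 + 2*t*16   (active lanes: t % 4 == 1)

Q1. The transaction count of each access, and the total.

A1: 2 transactions
A2: 1 transaction
A3: 2 transactions

Answer: 2,1,2; total 5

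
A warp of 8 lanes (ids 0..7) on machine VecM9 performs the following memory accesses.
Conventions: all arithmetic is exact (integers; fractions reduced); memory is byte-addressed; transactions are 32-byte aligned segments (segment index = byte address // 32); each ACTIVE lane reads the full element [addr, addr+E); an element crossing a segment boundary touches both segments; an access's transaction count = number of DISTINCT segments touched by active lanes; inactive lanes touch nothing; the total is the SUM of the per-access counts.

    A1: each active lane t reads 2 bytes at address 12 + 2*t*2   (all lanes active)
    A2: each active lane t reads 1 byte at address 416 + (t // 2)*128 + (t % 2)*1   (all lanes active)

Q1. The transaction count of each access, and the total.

A1: 2 transactions
A2: 4 transactions

Answer: 2,4; total 6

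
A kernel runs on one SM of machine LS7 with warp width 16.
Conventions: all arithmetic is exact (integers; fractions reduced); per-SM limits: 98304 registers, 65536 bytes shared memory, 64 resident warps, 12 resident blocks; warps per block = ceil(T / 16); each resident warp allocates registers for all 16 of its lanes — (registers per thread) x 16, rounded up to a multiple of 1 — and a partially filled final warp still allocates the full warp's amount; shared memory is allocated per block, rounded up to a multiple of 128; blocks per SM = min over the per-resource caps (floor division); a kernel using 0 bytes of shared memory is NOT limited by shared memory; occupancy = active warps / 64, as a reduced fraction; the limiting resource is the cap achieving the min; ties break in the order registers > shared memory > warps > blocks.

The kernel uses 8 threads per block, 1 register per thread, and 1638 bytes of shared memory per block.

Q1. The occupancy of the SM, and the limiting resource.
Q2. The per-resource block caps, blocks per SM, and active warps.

Answer: occupancy 3/16, limited by blocks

registers: 6144 blocks
shared memory: 39 blocks
warps: 64 blocks
blocks: 12 blocks

Answer: 12 blocks, 12 active warps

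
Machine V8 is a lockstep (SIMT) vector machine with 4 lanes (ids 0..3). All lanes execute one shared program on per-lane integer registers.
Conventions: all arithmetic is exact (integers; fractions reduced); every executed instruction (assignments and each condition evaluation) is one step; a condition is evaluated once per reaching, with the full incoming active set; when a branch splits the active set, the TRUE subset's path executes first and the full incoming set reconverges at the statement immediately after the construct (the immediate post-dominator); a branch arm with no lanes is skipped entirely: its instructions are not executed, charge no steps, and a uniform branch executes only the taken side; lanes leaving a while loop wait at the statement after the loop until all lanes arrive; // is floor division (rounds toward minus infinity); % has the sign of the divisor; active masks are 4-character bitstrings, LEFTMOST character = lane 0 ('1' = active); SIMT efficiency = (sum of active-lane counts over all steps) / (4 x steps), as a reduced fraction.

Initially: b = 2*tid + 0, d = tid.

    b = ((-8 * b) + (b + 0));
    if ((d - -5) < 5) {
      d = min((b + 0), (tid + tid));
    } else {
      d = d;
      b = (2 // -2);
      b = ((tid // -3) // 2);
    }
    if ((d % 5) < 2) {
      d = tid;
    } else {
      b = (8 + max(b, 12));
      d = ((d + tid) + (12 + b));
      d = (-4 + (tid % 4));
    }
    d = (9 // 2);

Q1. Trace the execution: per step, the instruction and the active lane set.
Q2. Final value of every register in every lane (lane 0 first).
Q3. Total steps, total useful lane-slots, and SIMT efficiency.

step 0: b <- ((-8 * b) + (b + 0))    1111
step 1: eval ((d - -5) < 5)          1111
step 2: d <- d                       1111
step 3: b <- (2 // -2)               1111
step 4: b <- ((tid // -3) // 2)      1111
step 5: eval ((d % 5) < 2)           1111
step 6: d <- tid                     1100
step 7: b <- (8 + max(b, 12))        0011
step 8: d <- ((d + tid) + (12 + b))  0011
step 9: d <- (-4 + (tid % 4))        0011
step 10: d <- (9 // 2)                1111

Answer: 11 steps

b: 0,-1,20,20
d: 4,4,4,4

steps = 11; useful = 36; efficiency = 36/44 = 9/11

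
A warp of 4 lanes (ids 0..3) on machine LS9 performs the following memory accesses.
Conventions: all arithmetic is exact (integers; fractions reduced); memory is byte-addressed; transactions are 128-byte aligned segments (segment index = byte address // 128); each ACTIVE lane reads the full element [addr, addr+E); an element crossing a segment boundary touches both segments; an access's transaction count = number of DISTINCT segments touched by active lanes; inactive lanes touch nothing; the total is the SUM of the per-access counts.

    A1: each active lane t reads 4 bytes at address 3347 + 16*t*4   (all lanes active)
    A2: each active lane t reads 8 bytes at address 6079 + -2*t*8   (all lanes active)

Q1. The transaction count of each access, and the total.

A1: 2 transactions
A2: 1 transaction

Answer: 2,1; total 3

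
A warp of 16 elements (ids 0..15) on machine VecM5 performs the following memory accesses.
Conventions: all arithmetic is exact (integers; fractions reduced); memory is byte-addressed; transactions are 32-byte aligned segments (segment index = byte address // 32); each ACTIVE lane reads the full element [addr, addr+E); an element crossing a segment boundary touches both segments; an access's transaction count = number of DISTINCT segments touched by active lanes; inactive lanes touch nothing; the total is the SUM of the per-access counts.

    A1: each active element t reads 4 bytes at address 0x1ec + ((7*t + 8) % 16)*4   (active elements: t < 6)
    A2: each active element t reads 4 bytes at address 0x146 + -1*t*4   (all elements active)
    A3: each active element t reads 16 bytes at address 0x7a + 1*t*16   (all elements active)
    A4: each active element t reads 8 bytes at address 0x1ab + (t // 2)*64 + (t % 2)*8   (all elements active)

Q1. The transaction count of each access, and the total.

A1: 3 transactions
A2: 3 transactions
A3: 9 transactions
A4: 8 transactions

Answer: 3,3,9,8; total 23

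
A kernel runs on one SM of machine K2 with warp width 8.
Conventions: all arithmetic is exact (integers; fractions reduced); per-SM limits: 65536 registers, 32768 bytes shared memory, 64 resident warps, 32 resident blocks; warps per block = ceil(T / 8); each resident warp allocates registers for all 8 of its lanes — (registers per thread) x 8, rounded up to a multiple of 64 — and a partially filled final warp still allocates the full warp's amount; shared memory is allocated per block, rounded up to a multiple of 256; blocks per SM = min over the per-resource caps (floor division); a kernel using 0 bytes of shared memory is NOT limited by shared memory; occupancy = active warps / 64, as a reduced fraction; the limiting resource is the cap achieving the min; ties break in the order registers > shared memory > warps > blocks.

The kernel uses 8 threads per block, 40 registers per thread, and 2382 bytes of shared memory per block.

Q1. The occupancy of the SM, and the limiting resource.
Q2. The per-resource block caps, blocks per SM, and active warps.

Answer: occupancy 3/16, limited by shared memory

registers: 204 blocks
shared memory: 12 blocks
warps: 64 blocks
blocks: 32 blocks

Answer: 12 blocks, 12 active warps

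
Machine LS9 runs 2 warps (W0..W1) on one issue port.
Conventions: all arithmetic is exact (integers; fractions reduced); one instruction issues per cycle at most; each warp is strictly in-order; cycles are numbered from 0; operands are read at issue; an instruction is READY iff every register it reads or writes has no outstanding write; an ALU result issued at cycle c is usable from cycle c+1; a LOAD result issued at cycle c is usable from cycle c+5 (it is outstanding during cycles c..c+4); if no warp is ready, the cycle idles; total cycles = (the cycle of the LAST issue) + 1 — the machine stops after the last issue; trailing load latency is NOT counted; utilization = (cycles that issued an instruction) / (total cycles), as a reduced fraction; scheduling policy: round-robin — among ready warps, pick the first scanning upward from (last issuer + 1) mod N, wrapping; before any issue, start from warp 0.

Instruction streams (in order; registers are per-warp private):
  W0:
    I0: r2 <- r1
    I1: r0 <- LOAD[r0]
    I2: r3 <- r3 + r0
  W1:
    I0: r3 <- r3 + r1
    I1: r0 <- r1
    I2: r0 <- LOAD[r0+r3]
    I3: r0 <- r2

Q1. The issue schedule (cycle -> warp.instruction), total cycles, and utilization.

cycle 0: W0.I0
cycle 1: W1.I0
cycle 2: W0.I1
cycle 3: W1.I1
cycle 4: W1.I2
cycle 5: idle
cycle 6: idle
cycle 7: W0.I2
cycle 8: idle
cycle 9: W1.I3

Answer: 10 cycles, utilization 7/10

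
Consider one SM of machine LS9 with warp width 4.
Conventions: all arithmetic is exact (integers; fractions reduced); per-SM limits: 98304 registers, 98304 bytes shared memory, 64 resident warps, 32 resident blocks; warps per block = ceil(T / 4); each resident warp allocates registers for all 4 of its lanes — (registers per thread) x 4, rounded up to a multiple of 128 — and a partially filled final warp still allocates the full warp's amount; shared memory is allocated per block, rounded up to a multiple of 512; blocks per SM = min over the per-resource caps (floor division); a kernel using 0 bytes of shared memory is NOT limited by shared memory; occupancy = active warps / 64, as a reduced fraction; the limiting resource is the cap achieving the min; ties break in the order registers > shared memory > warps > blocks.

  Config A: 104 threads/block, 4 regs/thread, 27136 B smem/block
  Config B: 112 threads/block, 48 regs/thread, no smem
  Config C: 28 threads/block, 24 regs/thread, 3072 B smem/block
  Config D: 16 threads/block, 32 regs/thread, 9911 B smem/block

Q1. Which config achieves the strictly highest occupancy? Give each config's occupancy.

occupancies: A 13/16, B 7/8, C 63/64, D 9/16

Answer: C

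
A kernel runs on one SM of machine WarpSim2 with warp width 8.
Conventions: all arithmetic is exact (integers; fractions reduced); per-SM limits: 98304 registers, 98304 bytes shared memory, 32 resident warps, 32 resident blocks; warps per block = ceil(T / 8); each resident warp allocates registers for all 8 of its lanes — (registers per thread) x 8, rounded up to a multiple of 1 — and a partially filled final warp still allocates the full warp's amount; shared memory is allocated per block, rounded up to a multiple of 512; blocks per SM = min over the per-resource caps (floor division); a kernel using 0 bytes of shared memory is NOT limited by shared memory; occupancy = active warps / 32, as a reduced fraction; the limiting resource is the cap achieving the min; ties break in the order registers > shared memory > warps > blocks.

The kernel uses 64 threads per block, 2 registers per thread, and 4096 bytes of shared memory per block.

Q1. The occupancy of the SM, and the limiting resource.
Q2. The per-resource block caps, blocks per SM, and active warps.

Answer: occupancy 1, limited by warps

registers: 768 blocks
shared memory: 24 blocks
warps: 4 blocks
blocks: 32 blocks

Answer: 4 blocks, 32 active warps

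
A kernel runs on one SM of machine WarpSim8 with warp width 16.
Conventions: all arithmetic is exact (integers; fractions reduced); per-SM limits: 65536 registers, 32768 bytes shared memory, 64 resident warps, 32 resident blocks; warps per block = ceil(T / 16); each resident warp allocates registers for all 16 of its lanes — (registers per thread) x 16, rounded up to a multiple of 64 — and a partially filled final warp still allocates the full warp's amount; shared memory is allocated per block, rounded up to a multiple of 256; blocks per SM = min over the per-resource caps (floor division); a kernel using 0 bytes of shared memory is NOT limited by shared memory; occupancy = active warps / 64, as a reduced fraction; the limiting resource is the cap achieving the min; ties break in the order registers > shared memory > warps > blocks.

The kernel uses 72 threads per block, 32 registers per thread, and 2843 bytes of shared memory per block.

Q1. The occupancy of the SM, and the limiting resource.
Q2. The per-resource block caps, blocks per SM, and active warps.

Answer: occupancy 25/32, limited by shared memory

registers: 25 blocks
shared memory: 10 blocks
warps: 12 blocks
blocks: 32 blocks

Answer: 10 blocks, 50 active warps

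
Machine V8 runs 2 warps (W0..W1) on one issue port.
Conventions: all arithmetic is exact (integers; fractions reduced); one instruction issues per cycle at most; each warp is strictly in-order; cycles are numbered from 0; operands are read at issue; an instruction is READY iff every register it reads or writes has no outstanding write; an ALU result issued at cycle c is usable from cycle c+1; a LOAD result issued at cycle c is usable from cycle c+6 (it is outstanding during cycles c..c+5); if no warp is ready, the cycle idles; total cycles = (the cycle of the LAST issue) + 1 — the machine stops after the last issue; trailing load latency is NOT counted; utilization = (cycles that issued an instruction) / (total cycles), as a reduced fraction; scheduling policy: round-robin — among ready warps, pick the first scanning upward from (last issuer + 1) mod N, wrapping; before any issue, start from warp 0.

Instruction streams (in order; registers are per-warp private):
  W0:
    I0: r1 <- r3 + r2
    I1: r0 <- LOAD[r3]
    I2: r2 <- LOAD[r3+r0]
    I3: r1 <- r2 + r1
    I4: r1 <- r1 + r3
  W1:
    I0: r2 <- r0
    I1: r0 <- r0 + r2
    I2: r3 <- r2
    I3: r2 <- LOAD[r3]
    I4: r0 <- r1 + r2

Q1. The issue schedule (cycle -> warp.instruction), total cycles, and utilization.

cycle 0: W0.I0
cycle 1: W1.I0
cycle 2: W0.I1
cycle 3: W1.I1
cycle 4: W1.I2
cycle 5: W1.I3
cycle 6: idle
cycle 7: idle
cycle 8: W0.I2
cycle 9: idle
cycle 10: idle
cycle 11: W1.I4
cycle 12: idle
cycle 13: idle
cycle 14: W0.I3
cycle 15: W0.I4

Answer: 16 cycles, utilization 5/8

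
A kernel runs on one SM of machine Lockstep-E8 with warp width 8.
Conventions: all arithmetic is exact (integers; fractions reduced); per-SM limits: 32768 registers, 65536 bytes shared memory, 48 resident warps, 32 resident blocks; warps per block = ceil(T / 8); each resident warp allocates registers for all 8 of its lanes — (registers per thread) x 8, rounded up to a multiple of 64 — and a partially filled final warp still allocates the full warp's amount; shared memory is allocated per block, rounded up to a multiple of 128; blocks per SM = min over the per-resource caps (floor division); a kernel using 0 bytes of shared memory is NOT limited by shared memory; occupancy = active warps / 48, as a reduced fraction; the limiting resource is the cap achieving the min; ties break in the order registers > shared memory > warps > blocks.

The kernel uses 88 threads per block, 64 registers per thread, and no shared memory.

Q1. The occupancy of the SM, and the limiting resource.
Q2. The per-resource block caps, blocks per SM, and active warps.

Answer: occupancy 11/12, limited by warps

registers: 5 blocks
shared memory: no limit (kernel uses none)
warps: 4 blocks
blocks: 32 blocks

Answer: 4 blocks, 44 active warps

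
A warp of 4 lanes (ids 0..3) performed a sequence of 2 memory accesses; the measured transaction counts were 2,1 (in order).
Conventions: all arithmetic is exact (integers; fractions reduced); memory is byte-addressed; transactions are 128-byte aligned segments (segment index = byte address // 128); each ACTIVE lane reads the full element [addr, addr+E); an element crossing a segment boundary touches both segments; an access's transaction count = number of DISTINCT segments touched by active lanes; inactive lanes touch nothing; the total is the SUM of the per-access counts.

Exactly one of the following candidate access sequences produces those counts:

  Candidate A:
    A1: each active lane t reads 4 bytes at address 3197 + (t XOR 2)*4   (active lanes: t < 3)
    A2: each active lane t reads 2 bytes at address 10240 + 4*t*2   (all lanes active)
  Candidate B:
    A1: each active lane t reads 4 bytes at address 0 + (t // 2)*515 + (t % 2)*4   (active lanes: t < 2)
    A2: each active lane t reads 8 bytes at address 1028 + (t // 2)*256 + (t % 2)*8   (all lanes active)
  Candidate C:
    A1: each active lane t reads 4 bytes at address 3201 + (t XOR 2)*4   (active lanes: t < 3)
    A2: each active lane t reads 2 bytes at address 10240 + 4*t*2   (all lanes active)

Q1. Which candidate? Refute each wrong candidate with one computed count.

B: A1 gives 1 transaction, not 2
C: A1 gives 1 transaction, not 2
A: all counts match (2,1)

Answer: A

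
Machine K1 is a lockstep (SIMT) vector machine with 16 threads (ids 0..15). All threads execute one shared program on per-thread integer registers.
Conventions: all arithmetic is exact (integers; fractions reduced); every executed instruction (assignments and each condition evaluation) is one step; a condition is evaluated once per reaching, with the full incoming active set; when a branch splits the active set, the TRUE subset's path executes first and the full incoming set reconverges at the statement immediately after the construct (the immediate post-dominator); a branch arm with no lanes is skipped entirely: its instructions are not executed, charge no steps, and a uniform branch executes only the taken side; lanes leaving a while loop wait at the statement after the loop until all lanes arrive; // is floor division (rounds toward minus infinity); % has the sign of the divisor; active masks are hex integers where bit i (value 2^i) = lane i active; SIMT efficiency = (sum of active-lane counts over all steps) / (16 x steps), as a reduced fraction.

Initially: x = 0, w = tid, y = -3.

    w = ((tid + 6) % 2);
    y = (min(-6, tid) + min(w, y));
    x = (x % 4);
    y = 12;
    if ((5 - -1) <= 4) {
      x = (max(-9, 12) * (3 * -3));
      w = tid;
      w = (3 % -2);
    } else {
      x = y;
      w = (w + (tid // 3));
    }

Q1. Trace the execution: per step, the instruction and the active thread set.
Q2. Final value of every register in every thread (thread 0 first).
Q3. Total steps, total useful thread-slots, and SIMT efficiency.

step 0: w <- ((tid + 6) % 2)         0xffff
step 1: y <- (min(-6, tid) + min(w, y)) 0xffff
step 2: x <- (x % 4)                 0xffff
step 3: y <- 12                      0xffff
step 4: eval ((5 - -1) <= 4)         0xffff
step 5: x <- y                       0xffff
step 6: w <- (w + (tid // 3))        0xffff

Answer: 7 steps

x: 12,12,12,12,12,12,12,12,12,12,12,12,12,12,12,12
w: 0,1,0,2,1,2,2,3,2,4,3,4,4,5,4,6
y: 12,12,12,12,12,12,12,12,12,12,12,12,12,12,12,12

steps = 7; useful = 112; efficiency = 112/112 = 1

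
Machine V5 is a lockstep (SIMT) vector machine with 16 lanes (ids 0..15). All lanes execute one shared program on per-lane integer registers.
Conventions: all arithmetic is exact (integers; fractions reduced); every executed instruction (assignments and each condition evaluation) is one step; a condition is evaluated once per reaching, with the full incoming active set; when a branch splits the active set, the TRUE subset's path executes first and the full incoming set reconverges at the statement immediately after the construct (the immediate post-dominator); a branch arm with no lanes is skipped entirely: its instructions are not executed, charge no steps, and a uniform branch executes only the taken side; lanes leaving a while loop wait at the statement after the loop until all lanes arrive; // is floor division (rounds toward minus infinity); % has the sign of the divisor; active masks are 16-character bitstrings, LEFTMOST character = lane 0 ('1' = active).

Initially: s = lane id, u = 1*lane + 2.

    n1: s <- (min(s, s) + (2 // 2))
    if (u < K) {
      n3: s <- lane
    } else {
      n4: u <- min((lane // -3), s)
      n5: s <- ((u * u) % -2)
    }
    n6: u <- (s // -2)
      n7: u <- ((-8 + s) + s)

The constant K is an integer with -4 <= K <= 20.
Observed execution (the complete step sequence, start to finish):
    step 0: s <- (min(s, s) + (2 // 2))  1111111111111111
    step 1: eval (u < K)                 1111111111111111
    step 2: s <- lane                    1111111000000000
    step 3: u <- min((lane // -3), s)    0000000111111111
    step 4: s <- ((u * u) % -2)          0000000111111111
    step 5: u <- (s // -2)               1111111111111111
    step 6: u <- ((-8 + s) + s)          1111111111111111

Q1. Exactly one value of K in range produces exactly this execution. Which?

Answer: K = 9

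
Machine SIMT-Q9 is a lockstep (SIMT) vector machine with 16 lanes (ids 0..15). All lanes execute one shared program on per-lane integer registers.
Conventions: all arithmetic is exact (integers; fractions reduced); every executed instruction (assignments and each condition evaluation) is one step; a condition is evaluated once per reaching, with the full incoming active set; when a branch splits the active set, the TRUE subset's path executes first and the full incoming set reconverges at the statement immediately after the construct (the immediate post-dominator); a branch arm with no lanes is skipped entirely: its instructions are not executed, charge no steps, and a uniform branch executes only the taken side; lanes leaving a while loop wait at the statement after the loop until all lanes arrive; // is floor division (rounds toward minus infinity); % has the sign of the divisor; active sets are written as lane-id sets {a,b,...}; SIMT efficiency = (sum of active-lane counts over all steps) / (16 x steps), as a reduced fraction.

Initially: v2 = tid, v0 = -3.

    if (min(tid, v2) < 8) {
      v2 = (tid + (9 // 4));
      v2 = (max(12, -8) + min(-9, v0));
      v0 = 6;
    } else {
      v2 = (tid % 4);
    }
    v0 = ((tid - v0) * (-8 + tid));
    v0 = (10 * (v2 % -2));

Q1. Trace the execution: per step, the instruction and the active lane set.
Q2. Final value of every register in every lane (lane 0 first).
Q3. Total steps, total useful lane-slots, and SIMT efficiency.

step 0: eval (min(tid, v2) < 8)      {0,1,2,3,4,5,6,7,8,9,10,11,12,13,14,15}
step 1: v2 <- (tid + (9 // 4))       {0,1,2,3,4,5,6,7}
step 2: v2 <- (max(12, -8) + min(-9, v0)) {0,1,2,3,4,5,6,7}
step 3: v0 <- 6                      {0,1,2,3,4,5,6,7}
step 4: v2 <- (tid % 4)              {8,9,10,11,12,13,14,15}
step 5: v0 <- ((tid - v0) * (-8 + tid)) {0,1,2,3,4,5,6,7,8,9,10,11,12,13,14,15}
step 6: v0 <- (10 * (v2 % -2))       {0,1,2,3,4,5,6,7,8,9,10,11,12,13,14,15}

Answer: 7 steps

v2: 3,3,3,3,3,3,3,3,0,1,2,3,0,1,2,3
v0: -10,-10,-10,-10,-10,-10,-10,-10,0,-10,0,-10,0,-10,0,-10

steps = 7; useful = 80; efficiency = 80/112 = 5/7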